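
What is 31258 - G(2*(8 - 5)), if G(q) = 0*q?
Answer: 31258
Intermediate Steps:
G(q) = 0
31258 - G(2*(8 - 5)) = 31258 - 1*0 = 31258 + 0 = 31258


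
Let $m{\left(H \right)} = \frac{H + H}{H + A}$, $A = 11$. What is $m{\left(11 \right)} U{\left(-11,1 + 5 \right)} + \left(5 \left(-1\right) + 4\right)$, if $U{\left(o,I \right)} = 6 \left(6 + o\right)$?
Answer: $-31$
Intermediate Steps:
$m{\left(H \right)} = \frac{2 H}{11 + H}$ ($m{\left(H \right)} = \frac{H + H}{H + 11} = \frac{2 H}{11 + H}$)
$U{\left(o,I \right)} = 36 + 6 o$
$m{\left(11 \right)} U{\left(-11,1 + 5 \right)} + \left(5 \left(-1\right) + 4\right) = 2 \cdot 11 \frac{1}{11 + 11} \left(36 + 6 \left(-11\right)\right) + \left(5 \left(-1\right) + 4\right) = 2 \cdot 11 \cdot \frac{1}{22} \left(36 - 66\right) + \left(-5 + 4\right) = 2 \cdot 11 \cdot \frac{1}{22} \left(-30\right) - 1 = 1 \left(-30\right) - 1 = -30 - 1 = -31$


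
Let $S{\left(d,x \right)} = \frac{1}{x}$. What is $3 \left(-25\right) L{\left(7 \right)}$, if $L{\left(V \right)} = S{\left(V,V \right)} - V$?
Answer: $\frac{3600}{7} \approx 514.29$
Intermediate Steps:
$L{\left(V \right)} = \frac{1}{V} - V$
$3 \left(-25\right) L{\left(7 \right)} = 3 \left(-25\right) \left(\frac{1}{7} - 7\right) = - 75 \left(\frac{1}{7} - 7\right) = \left(-75\right) \left(- \frac{48}{7}\right) = \frac{3600}{7}$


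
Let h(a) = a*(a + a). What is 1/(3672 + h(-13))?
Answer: 1/4010 ≈ 0.00024938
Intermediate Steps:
h(a) = 2*a² (h(a) = a*(2*a) = 2*a²)
1/(3672 + h(-13)) = 1/(3672 + 2*(-13)²) = 1/(3672 + 2*169) = 1/(3672 + 338) = 1/4010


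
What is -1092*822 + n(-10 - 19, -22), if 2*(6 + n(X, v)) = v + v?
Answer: -897652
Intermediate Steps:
n(X, v) = -6 + v (n(X, v) = -6 + (v + v)/2 = -6 + (2*v)/2 = -6 + v)
-1092*822 + n(-10 - 19, -22) = -1092*822 + (-6 - 22) = -897624 - 28 = -897652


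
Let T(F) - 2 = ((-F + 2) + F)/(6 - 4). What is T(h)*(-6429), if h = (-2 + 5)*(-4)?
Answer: -19287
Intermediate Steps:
h = -12 (h = 3*(-4) = -12)
T(F) = 3 (T(F) = 2 + ((-F + 2) + F)/(6 - 4) = 2 + ((2 - F) + F)/2 = 2 + 2*(½) = 2 + 1 = 3)
T(h)*(-6429) = 3*(-6429) = -19287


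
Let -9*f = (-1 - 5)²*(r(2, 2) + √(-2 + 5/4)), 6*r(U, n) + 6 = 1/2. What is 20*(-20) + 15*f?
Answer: -345 - 30*I*√3 ≈ -345.0 - 51.962*I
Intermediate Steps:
r(U, n) = -11/12 (r(U, n) = -1 + (⅙)/2 = -1 + (⅙)*(½) = -1 + 1/12 = -11/12)
f = 11/3 - 2*I*√3 (f = -(-1 - 5)²*(-11/12 + √(-2 + 5/4))/9 = -(-6)²*(-11/12 + √(-2 + 5*(¼)))/9 = -4*(-11/12 + √(-2 + 5/4)) = -4*(-11/12 + √(-¾)) = -4*(-11/12 + I*√3/2) = -(-33 + 18*I*√3)/9 = 11/3 - 2*I*√3 ≈ 3.6667 - 3.4641*I)
20*(-20) + 15*f = 20*(-20) + 15*(11/3 - 2*I*√3) = -400 + (55 - 30*I*√3) = -345 - 30*I*√3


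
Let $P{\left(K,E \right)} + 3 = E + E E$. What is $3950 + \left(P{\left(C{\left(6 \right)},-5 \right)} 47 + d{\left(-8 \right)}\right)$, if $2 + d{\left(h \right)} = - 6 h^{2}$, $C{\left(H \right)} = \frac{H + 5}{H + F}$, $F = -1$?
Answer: $4363$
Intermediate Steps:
$C{\left(H \right)} = \frac{5 + H}{-1 + H}$ ($C{\left(H \right)} = \frac{H + 5}{H - 1} = \frac{5 + H}{-1 + H}$)
$P{\left(K,E \right)} = -3 + E + E^{2}$ ($P{\left(K,E \right)} = -3 + \left(E + E E\right) = -3 + \left(E + E^{2}\right) = -3 + E + E^{2}$)
$d{\left(h \right)} = -2 - 6 h^{2}$
$3950 + \left(P{\left(C{\left(6 \right)},-5 \right)} 47 + d{\left(-8 \right)}\right) = 3950 - \left(2 + 384 - \left(-3 - 5 + \left(-5\right)^{2}\right) 47\right) = 3950 + \left(\left(-3 - 5 + 25\right) 47 - 386\right) = 3950 + \left(17 \cdot 47 - 386\right) = 3950 + \left(799 - 386\right) = 3950 + 413 = 4363$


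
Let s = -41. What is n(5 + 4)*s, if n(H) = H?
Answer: -369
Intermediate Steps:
n(5 + 4)*s = (5 + 4)*(-41) = 9*(-41) = -369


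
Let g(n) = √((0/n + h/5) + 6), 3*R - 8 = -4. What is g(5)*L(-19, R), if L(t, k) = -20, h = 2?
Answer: -16*√10 ≈ -50.596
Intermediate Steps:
R = 4/3 (R = 8/3 + (⅓)*(-4) = 8/3 - 4/3 = 4/3 ≈ 1.3333)
g(n) = 4*√10/5 (g(n) = √((0/n + 2/5) + 6) = √((0 + 2*(⅕)) + 6) = √((0 + ⅖) + 6) = √(⅖ + 6) = √(32/5) = 4*√10/5)
g(5)*L(-19, R) = (4*√10/5)*(-20) = -16*√10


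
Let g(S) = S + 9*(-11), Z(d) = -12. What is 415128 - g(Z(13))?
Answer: 415239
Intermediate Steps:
g(S) = -99 + S (g(S) = S - 99 = -99 + S)
415128 - g(Z(13)) = 415128 - (-99 - 12) = 415128 - 1*(-111) = 415128 + 111 = 415239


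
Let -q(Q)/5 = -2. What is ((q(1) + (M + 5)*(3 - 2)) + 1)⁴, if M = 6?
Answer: 234256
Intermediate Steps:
q(Q) = 10 (q(Q) = -5*(-2) = 10)
((q(1) + (M + 5)*(3 - 2)) + 1)⁴ = ((10 + (6 + 5)*(3 - 2)) + 1)⁴ = ((10 + 11*1) + 1)⁴ = ((10 + 11) + 1)⁴ = (21 + 1)⁴ = 22⁴ = 234256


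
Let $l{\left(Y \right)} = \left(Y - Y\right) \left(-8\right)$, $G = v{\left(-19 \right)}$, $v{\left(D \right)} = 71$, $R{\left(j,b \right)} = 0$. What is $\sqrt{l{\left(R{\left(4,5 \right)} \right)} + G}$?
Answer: $\sqrt{71} \approx 8.4261$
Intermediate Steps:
$G = 71$
$l{\left(Y \right)} = 0$ ($l{\left(Y \right)} = 0 \left(-8\right) = 0$)
$\sqrt{l{\left(R{\left(4,5 \right)} \right)} + G} = \sqrt{0 + 71} = \sqrt{71}$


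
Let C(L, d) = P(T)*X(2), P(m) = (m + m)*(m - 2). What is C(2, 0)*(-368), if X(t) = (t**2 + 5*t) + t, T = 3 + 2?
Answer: -176640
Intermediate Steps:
T = 5
P(m) = 2*m*(-2 + m) (P(m) = (2*m)*(-2 + m) = 2*m*(-2 + m))
X(t) = t**2 + 6*t
C(L, d) = 480 (C(L, d) = (2*5*(-2 + 5))*(2*(6 + 2)) = (2*5*3)*(2*8) = 30*16 = 480)
C(2, 0)*(-368) = 480*(-368) = -176640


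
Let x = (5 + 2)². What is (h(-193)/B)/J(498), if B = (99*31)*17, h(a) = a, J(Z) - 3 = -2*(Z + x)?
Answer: 193/56920743 ≈ 3.3907e-6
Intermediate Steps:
x = 49 (x = 7² = 49)
J(Z) = -95 - 2*Z (J(Z) = 3 - 2*(Z + 49) = 3 - 2*(49 + Z) = 3 + (-98 - 2*Z) = -95 - 2*Z)
B = 52173 (B = 3069*17 = 52173)
(h(-193)/B)/J(498) = (-193/52173)/(-95 - 2*498) = (-193*1/52173)/(-95 - 996) = -193/52173/(-1091) = -193/52173*(-1/1091) = 193/56920743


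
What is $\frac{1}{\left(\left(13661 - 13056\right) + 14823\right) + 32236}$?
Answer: $\frac{1}{47664} \approx 2.098 \cdot 10^{-5}$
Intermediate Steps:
$\frac{1}{\left(\left(13661 - 13056\right) + 14823\right) + 32236} = \frac{1}{\left(605 + 14823\right) + 32236} = \frac{1}{15428 + 32236} = \frac{1}{47664}$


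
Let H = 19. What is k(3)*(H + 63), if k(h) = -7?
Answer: -574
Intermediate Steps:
k(3)*(H + 63) = -7*(19 + 63) = -7*82 = -574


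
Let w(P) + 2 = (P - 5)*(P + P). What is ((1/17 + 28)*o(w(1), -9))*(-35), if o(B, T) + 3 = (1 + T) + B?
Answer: 350595/17 ≈ 20623.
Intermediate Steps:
w(P) = -2 + 2*P*(-5 + P) (w(P) = -2 + (P - 5)*(P + P) = -2 + (-5 + P)*(2*P) = -2 + 2*P*(-5 + P))
o(B, T) = -2 + B + T (o(B, T) = -3 + ((1 + T) + B) = -3 + (1 + B + T) = -2 + B + T)
((1/17 + 28)*o(w(1), -9))*(-35) = ((1/17 + 28)*(-2 + (-2 - 10*1 + 2*1**2) - 9))*(-35) = ((1/17 + 28)*(-2 + (-2 - 10 + 2*1) - 9))*(-35) = (477*(-2 + (-2 - 10 + 2) - 9)/17)*(-35) = (477*(-2 - 10 - 9)/17)*(-35) = ((477/17)*(-21))*(-35) = -10017/17*(-35) = 350595/17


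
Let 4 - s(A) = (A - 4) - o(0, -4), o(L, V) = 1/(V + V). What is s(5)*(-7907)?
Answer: -181861/8 ≈ -22733.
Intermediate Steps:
o(L, V) = 1/(2*V)
s(A) = 63/8 - A (s(A) = 4 - ((A - 4) - 1/(2*(-4))) = 4 - ((-4 + A) - (-1)/(2*4)) = 4 - ((-4 + A) - 1*(-1/8)) = 4 - ((-4 + A) + 1/8) = 4 - (-31/8 + A) = 4 + (31/8 - A) = 63/8 - A)
s(5)*(-7907) = (63/8 - 1*5)*(-7907) = (63/8 - 5)*(-7907) = (23/8)*(-7907) = -181861/8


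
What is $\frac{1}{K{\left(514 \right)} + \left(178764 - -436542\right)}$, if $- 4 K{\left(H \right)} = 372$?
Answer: $\frac{1}{615213} \approx 1.6255 \cdot 10^{-6}$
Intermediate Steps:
$K{\left(H \right)} = -93$ ($K{\left(H \right)} = \left(- \frac{1}{4}\right) 372 = -93$)
$\frac{1}{K{\left(514 \right)} + \left(178764 - -436542\right)} = \frac{1}{-93 + \left(178764 - -436542\right)} = \frac{1}{-93 + \left(178764 + 436542\right)} = \frac{1}{-93 + 615306} = \frac{1}{615213}$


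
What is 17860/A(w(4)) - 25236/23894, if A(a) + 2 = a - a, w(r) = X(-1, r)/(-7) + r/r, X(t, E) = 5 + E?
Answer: -106699328/11947 ≈ -8931.1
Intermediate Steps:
w(r) = 2/7 - r/7 (w(r) = (5 + r)/(-7) + r/r = (5 + r)*(-⅐) + 1 = (-5/7 - r/7) + 1 = 2/7 - r/7)
A(a) = -2 (A(a) = -2 + (a - a) = -2 + 0 = -2)
17860/A(w(4)) - 25236/23894 = 17860/(-2) - 25236/23894 = 17860*(-½) - 25236*1/23894 = -8930 - 12618/11947 = -106699328/11947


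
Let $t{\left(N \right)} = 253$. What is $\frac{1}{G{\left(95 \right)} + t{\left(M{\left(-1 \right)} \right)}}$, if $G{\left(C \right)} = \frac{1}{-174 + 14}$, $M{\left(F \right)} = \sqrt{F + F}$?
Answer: $\frac{160}{40479} \approx 0.0039527$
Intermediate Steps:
$M{\left(F \right)} = \sqrt{2} \sqrt{F}$ ($M{\left(F \right)} = \sqrt{2 F} = \sqrt{2} \sqrt{F}$)
$G{\left(C \right)} = - \frac{1}{160}$ ($G{\left(C \right)} = \frac{1}{-160} = - \frac{1}{160}$)
$\frac{1}{G{\left(95 \right)} + t{\left(M{\left(-1 \right)} \right)}} = \frac{1}{- \frac{1}{160} + 253} = \frac{1}{\frac{40479}{160}} = \frac{160}{40479}$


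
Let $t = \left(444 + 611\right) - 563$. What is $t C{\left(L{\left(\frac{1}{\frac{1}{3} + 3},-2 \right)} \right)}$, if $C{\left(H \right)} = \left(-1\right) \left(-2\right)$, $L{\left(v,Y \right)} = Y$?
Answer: $984$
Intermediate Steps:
$t = 492$ ($t = 1055 - 563 = 492$)
$C{\left(H \right)} = 2$
$t C{\left(L{\left(\frac{1}{\frac{1}{3} + 3},-2 \right)} \right)} = 492 \cdot 2 = 984$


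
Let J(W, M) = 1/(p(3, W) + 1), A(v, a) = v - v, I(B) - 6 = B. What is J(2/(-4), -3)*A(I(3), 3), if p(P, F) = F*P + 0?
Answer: 0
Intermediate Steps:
p(P, F) = F*P
I(B) = 6 + B
A(v, a) = 0
J(W, M) = 1/(1 + 3*W) (J(W, M) = 1/(W*3 + 1) = 1/(3*W + 1) = 1/(1 + 3*W))
J(2/(-4), -3)*A(I(3), 3) = 0/(1 + 3*(2/(-4))) = 0/(1 + 3*(2*(-1/4))) = 0/(1 + 3*(-1/2)) = 0/(1 - 3/2) = 0/(-1/2) = -2*0 = 0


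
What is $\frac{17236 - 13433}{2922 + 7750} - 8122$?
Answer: $- \frac{86674181}{10672} \approx -8121.6$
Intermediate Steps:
$\frac{17236 - 13433}{2922 + 7750} - 8122 = \frac{3803}{10672} - 8122 = - \frac{86674181}{10672}$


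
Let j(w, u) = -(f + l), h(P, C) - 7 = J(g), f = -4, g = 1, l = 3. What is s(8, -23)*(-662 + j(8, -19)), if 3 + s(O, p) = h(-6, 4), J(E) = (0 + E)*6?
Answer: -6610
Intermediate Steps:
J(E) = 6*E (J(E) = E*6 = 6*E)
h(P, C) = 13 (h(P, C) = 7 + 6*1 = 7 + 6 = 13)
s(O, p) = 10 (s(O, p) = -3 + 13 = 10)
j(w, u) = 1 (j(w, u) = -(-4 + 3) = -1*(-1) = 1)
s(8, -23)*(-662 + j(8, -19)) = 10*(-662 + 1) = 10*(-661) = -6610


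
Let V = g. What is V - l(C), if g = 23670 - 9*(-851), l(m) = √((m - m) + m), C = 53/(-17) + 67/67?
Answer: 31329 - 6*I*√17/17 ≈ 31329.0 - 1.4552*I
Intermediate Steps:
C = -36/17 (C = 53*(-1/17) + 67*(1/67) = -53/17 + 1 = -36/17 ≈ -2.1176)
l(m) = √m (l(m) = √(0 + m) = √m)
g = 31329 (g = 23670 - 1*(-7659) = 23670 + 7659 = 31329)
V = 31329
V - l(C) = 31329 - √(-36/17) = 31329 - 6*I*√17/17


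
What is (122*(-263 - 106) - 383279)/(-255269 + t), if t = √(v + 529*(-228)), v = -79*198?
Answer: 109330946893/65162398615 + 428297*I*√136254/65162398615 ≈ 1.6778 + 0.0024262*I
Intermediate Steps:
v = -15642
t = I*√136254 (t = √(-15642 + 529*(-228)) = √(-15642 - 120612) = √(-136254) = I*√136254 ≈ 369.13*I)
(122*(-263 - 106) - 383279)/(-255269 + t) = (122*(-263 - 106) - 383279)/(-255269 + I*√136254) = (122*(-369) - 383279)/(-255269 + I*√136254) = (-45018 - 383279)/(-255269 + I*√136254) = -428297/(-255269 + I*√136254)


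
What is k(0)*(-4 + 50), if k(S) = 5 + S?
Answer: 230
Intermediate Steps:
k(0)*(-4 + 50) = (5 + 0)*(-4 + 50) = 5*46 = 230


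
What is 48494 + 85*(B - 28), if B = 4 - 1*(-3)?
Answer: 46709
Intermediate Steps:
B = 7 (B = 4 + 3 = 7)
48494 + 85*(B - 28) = 48494 + 85*(7 - 28) = 48494 + 85*(-21) = 48494 - 1785 = 46709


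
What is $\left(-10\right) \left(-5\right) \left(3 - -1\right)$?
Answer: $200$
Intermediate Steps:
$\left(-10\right) \left(-5\right) \left(3 - -1\right) = 50 \left(3 + 1\right) = 50 \cdot 4 = 200$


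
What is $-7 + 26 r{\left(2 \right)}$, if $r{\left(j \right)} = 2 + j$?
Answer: $97$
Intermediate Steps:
$-7 + 26 r{\left(2 \right)} = -7 + 26 \left(2 + 2\right) = -7 + 26 \cdot 4 = -7 + 104 = 97$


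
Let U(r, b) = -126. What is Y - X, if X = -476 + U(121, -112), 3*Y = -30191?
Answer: -28385/3 ≈ -9461.7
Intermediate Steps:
Y = -30191/3 (Y = (⅓)*(-30191) = -30191/3 ≈ -10064.)
X = -602 (X = -476 - 126 = -602)
Y - X = -30191/3 - 1*(-602) = -30191/3 + 602 = -28385/3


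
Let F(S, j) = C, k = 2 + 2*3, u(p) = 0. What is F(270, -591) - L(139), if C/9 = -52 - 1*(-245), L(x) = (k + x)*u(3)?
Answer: 1737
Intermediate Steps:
k = 8 (k = 2 + 6 = 8)
L(x) = 0 (L(x) = (8 + x)*0 = 0)
C = 1737 (C = 9*(-52 - 1*(-245)) = 9*(-52 + 245) = 9*193 = 1737)
F(S, j) = 1737
F(270, -591) - L(139) = 1737 - 1*0 = 1737 + 0 = 1737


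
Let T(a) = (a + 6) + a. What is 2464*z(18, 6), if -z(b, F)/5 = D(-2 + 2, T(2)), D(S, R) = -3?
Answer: 36960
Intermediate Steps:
T(a) = 6 + 2*a (T(a) = (6 + a) + a = 6 + 2*a)
z(b, F) = 15 (z(b, F) = -5*(-3) = 15)
2464*z(18, 6) = 2464*15 = 36960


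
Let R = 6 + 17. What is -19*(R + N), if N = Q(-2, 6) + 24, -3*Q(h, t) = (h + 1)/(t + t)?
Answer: -32167/36 ≈ -893.53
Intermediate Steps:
Q(h, t) = -(1 + h)/(6*t) (Q(h, t) = -(h + 1)/(3*(t + t)) = -(1 + h)/(3*(2*t)) = -(1 + h)*1/(2*t)/3 = -(1 + h)/(6*t))
N = 865/36 (N = (⅙)*(-1 - 1*(-2))/6 + 24 = (⅙)*(⅙)*(-1 + 2) + 24 = (⅙)*(⅙)*1 + 24 = 1/36 + 24 = 865/36 ≈ 24.028)
R = 23
-19*(R + N) = -19*(23 + 865/36) = -19*1693/36 = -32167/36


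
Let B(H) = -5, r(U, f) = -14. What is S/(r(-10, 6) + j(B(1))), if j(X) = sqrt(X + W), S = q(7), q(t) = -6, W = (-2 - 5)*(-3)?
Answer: 3/5 ≈ 0.60000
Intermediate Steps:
W = 21 (W = -7*(-3) = 21)
S = -6
j(X) = sqrt(21 + X) (j(X) = sqrt(X + 21) = sqrt(21 + X))
S/(r(-10, 6) + j(B(1))) = -6/(-14 + sqrt(21 - 5)) = -6/(-14 + sqrt(16)) = -6/(-14 + 4) = -6/(-10) = -6*(-1/10) = 3/5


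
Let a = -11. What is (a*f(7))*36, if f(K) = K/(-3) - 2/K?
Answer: 7260/7 ≈ 1037.1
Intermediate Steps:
f(K) = -2/K - K/3 (f(K) = K*(-⅓) - 2/K = -K/3 - 2/K = -2/K - K/3)
(a*f(7))*36 = -11*(-2/7 - ⅓*7)*36 = -11*(-2*⅐ - 7/3)*36 = -11*(-2/7 - 7/3)*36 = -11*(-55/21)*36 = (605/21)*36 = 7260/7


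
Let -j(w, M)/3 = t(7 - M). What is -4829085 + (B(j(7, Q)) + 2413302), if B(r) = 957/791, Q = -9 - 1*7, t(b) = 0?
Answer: -1910883396/791 ≈ -2.4158e+6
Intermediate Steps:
Q = -16 (Q = -9 - 7 = -16)
j(w, M) = 0 (j(w, M) = -3*0 = 0)
B(r) = 957/791 (B(r) = 957*(1/791) = 957/791)
-4829085 + (B(j(7, Q)) + 2413302) = -4829085 + (957/791 + 2413302) = -4829085 + 1908922839/791 = -1910883396/791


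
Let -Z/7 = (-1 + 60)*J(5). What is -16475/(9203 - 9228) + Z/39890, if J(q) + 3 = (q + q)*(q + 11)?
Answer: 26222669/39890 ≈ 657.37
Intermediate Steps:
J(q) = -3 + 2*q*(11 + q) (J(q) = -3 + (q + q)*(q + 11) = -3 + (2*q)*(11 + q) = -3 + 2*q*(11 + q))
Z = -64841 (Z = -7*(-1 + 60)*(-3 + 2*5² + 22*5) = -413*(-3 + 2*25 + 110) = -413*(-3 + 50 + 110) = -413*157 = -7*9263 = -64841)
-16475/(9203 - 9228) + Z/39890 = -16475/(9203 - 9228) - 64841/39890 = -16475/(-25) - 64841*1/39890 = -16475*(-1/25) - 64841/39890 = 659 - 64841/39890 = 26222669/39890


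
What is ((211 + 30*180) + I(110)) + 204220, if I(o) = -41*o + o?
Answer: 205431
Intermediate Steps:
I(o) = -40*o
((211 + 30*180) + I(110)) + 204220 = ((211 + 30*180) - 40*110) + 204220 = ((211 + 5400) - 4400) + 204220 = (5611 - 4400) + 204220 = 1211 + 204220 = 205431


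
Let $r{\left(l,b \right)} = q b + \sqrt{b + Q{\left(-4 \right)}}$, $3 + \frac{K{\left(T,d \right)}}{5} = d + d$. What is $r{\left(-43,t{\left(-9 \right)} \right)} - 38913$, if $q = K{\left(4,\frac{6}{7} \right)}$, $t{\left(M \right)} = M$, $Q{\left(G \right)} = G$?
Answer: $- \frac{271986}{7} + i \sqrt{13} \approx -38855.0 + 3.6056 i$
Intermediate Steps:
$K{\left(T,d \right)} = -15 + 10 d$ ($K{\left(T,d \right)} = -15 + 5 \left(d + d\right) = -15 + 5 \cdot 2 d = -15 + 10 d$)
$q = - \frac{45}{7}$ ($q = -15 + 10 \cdot \frac{6}{7} = -15 + \frac{60}{7} = - \frac{45}{7} \approx -6.4286$)
$r{\left(l,b \right)} = \sqrt{-4 + b} - \frac{45 b}{7}$ ($r{\left(l,b \right)} = - \frac{45 b}{7} + \sqrt{b - 4} = - \frac{45 b}{7} + \sqrt{-4 + b} = \sqrt{-4 + b} - \frac{45 b}{7}$)
$r{\left(-43,t{\left(-9 \right)} \right)} - 38913 = \left(\sqrt{-4 - 9} - - \frac{405}{7}\right) - 38913 = \left(\sqrt{-13} + \frac{405}{7}\right) - 38913 = \left(i \sqrt{13} + \frac{405}{7}\right) - 38913 = \left(\frac{405}{7} + i \sqrt{13}\right) - 38913 = - \frac{271986}{7} + i \sqrt{13}$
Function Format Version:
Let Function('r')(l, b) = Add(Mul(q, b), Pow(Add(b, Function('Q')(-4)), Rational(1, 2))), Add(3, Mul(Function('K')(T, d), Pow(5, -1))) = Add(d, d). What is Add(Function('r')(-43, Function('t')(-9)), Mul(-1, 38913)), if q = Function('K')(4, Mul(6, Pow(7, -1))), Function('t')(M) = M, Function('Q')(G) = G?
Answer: Add(Rational(-271986, 7), Mul(I, Pow(13, Rational(1, 2)))) ≈ Add(-38855., Mul(3.6056, I))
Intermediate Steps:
Function('K')(T, d) = Add(-15, Mul(10, d)) (Function('K')(T, d) = Add(-15, Mul(5, Add(d, d))) = Add(-15, Mul(5, Mul(2, d))) = Add(-15, Mul(10, d)))
q = Rational(-45, 7) (q = Add(-15, Mul(10, Mul(6, Pow(7, -1)))) = Add(-15, Mul(10, Mul(6, Rational(1, 7)))) = Add(-15, Mul(10, Rational(6, 7))) = Add(-15, Rational(60, 7)) = Rational(-45, 7) ≈ -6.4286)
Function('r')(l, b) = Add(Pow(Add(-4, b), Rational(1, 2)), Mul(Rational(-45, 7), b)) (Function('r')(l, b) = Add(Mul(Rational(-45, 7), b), Pow(Add(b, -4), Rational(1, 2))) = Add(Mul(Rational(-45, 7), b), Pow(Add(-4, b), Rational(1, 2))) = Add(Pow(Add(-4, b), Rational(1, 2)), Mul(Rational(-45, 7), b)))
Add(Function('r')(-43, Function('t')(-9)), Mul(-1, 38913)) = Add(Add(Pow(Add(-4, -9), Rational(1, 2)), Mul(Rational(-45, 7), -9)), Mul(-1, 38913)) = Add(Add(Pow(-13, Rational(1, 2)), Rational(405, 7)), -38913) = Add(Add(Mul(I, Pow(13, Rational(1, 2))), Rational(405, 7)), -38913) = Add(Add(Rational(405, 7), Mul(I, Pow(13, Rational(1, 2)))), -38913) = Add(Rational(-271986, 7), Mul(I, Pow(13, Rational(1, 2))))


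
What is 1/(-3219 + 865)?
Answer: -1/2354 ≈ -0.00042481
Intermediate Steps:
1/(-3219 + 865) = 1/(-2354) = -1/2354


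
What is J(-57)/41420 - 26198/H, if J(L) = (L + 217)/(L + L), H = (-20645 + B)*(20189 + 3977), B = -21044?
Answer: -468615095/59463601290789 ≈ -7.8807e-6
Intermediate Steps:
H = -1007456374 (H = (-20645 - 21044)*(20189 + 3977) = -41689*24166 = -1007456374)
J(L) = (217 + L)/(2*L) (J(L) = (217 + L)/((2*L)) = (217 + L)*(1/(2*L)) = (217 + L)/(2*L))
J(-57)/41420 - 26198/H = ((½)*(217 - 57)/(-57))/41420 - 26198/(-1007456374) = ((½)*(-1/57)*160)*(1/41420) - 26198*(-1/1007456374) = -80/57*1/41420 + 13099/503728187 = -4/118047 + 13099/503728187 = -468615095/59463601290789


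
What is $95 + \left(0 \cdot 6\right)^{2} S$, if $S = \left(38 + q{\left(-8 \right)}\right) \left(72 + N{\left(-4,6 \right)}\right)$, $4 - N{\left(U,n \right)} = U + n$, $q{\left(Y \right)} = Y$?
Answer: $95$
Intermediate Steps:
$N{\left(U,n \right)} = 4 - U - n$ ($N{\left(U,n \right)} = 4 - \left(U + n\right) = 4 - U - n$)
$S = 2220$ ($S = \left(38 - 8\right) \left(72 - -2\right) = 30 \left(72 + \left(4 + 4 - 6\right)\right) = 30 \left(72 + 2\right) = 30 \cdot 74 = 2220$)
$95 + \left(0 \cdot 6\right)^{2} S = 95 + \left(0 \cdot 6\right)^{2} \cdot 2220 = 95 + 0^{2} \cdot 2220 = 95 + 0 \cdot 2220 = 95 + 0 = 95$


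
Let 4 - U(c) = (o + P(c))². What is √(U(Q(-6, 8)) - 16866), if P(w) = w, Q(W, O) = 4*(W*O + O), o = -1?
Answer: I*√42783 ≈ 206.84*I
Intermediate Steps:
Q(W, O) = 4*O + 4*O*W (Q(W, O) = 4*(O*W + O) = 4*(O + O*W) = 4*O + 4*O*W)
U(c) = 4 - (-1 + c)²
√(U(Q(-6, 8)) - 16866) = √((4 - (-1 + 4*8*(1 - 6))²) - 16866) = √((4 - (-1 + 4*8*(-5))²) - 16866) = √((4 - (-1 - 160)²) - 16866) = √((4 - 1*(-161)²) - 16866) = √((4 - 1*25921) - 16866) = √((4 - 25921) - 16866) = √(-25917 - 16866) = √(-42783) = I*√42783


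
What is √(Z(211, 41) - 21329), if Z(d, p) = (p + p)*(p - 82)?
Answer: I*√24691 ≈ 157.13*I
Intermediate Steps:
Z(d, p) = 2*p*(-82 + p) (Z(d, p) = (2*p)*(-82 + p) = 2*p*(-82 + p))
√(Z(211, 41) - 21329) = √(2*41*(-82 + 41) - 21329) = √(2*41*(-41) - 21329) = √(-3362 - 21329) = √(-24691) = I*√24691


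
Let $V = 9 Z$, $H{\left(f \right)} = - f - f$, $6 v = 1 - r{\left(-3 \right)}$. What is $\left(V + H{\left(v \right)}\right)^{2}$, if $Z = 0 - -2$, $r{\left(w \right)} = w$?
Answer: $\frac{2500}{9} \approx 277.78$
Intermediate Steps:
$v = \frac{2}{3}$ ($v = \frac{1 - -3}{6} = \frac{1 + 3}{6} = \frac{1}{6} \cdot 4 = \frac{2}{3} \approx 0.66667$)
$Z = 2$ ($Z = 0 + 2 = 2$)
$H{\left(f \right)} = - 2 f$
$V = 18$ ($V = 9 \cdot 2 = 18$)
$\left(V + H{\left(v \right)}\right)^{2} = \left(18 - \frac{4}{3}\right)^{2} = \left(\frac{50}{3}\right)^{2} = \frac{2500}{9}$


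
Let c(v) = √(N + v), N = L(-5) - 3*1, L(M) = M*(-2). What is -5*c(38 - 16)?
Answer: -5*√29 ≈ -26.926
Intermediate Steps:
L(M) = -2*M
N = 7 (N = -2*(-5) - 3*1 = 10 - 3 = 7)
c(v) = √(7 + v)
-5*c(38 - 16) = -5*√(7 + (38 - 16)) = -5*√(7 + 22) = -5*√29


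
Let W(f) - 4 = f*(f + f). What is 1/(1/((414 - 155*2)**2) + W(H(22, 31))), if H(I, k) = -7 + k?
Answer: 10816/12503297 ≈ 0.00086505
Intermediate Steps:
W(f) = 4 + 2*f**2 (W(f) = 4 + f*(f + f) = 4 + f*(2*f) = 4 + 2*f**2)
1/(1/((414 - 155*2)**2) + W(H(22, 31))) = 1/(1/((414 - 155*2)**2) + (4 + 2*(-7 + 31)**2)) = 1/(1/((414 - 310)**2) + (4 + 2*24**2)) = 1/(1/(104**2) + (4 + 2*576)) = 1/(1/10816 + (4 + 1152)) = 1/(1/10816 + 1156) = 1/(12503297/10816) = 10816/12503297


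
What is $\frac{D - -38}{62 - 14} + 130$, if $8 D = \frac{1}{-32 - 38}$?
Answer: $\frac{1171893}{8960} \approx 130.79$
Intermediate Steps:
$D = - \frac{1}{560}$ ($D = \frac{1}{8 \left(-32 - 38\right)} = \frac{1}{8 \left(-70\right)} = \frac{1}{8} \left(- \frac{1}{70}\right) = - \frac{1}{560} \approx -0.0017857$)
$\frac{D - -38}{62 - 14} + 130 = \frac{- \frac{1}{560} - -38}{62 - 14} + 130 = \frac{- \frac{1}{560} + 38}{48} + 130 = \frac{21279}{560} \cdot \frac{1}{48} + 130 = \frac{7093}{8960} + 130 = \frac{1171893}{8960}$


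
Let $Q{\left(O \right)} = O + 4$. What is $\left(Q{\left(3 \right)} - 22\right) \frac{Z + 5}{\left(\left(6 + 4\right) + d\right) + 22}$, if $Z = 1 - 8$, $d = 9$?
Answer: $\frac{30}{41} \approx 0.73171$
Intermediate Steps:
$Q{\left(O \right)} = 4 + O$
$Z = -7$ ($Z = 1 - 8 = -7$)
$\left(Q{\left(3 \right)} - 22\right) \frac{Z + 5}{\left(\left(6 + 4\right) + d\right) + 22} = \left(\left(4 + 3\right) - 22\right) \frac{-7 + 5}{\left(\left(6 + 4\right) + 9\right) + 22} = \left(7 - 22\right) \left(- \frac{2}{\left(10 + 9\right) + 22}\right) = - 15 \left(- \frac{2}{19 + 22}\right) = - 15 \left(- \frac{2}{41}\right) = - 15 \left(\left(-2\right) \frac{1}{41}\right) = \left(-15\right) \left(- \frac{2}{41}\right) = \frac{30}{41}$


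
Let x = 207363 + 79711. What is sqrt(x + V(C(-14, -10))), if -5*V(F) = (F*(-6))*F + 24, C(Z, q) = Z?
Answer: sqrt(7182610)/5 ≈ 536.01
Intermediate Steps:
x = 287074
V(F) = -24/5 + 6*F**2/5 (V(F) = -((F*(-6))*F + 24)/5 = -((-6*F)*F + 24)/5 = -(-6*F**2 + 24)/5 = -(24 - 6*F**2)/5 = -24/5 + 6*F**2/5)
sqrt(x + V(C(-14, -10))) = sqrt(287074 + (-24/5 + (6/5)*(-14)**2)) = sqrt(287074 + (-24/5 + (6/5)*196)) = sqrt(287074 + (-24/5 + 1176/5)) = sqrt(287074 + 1152/5) = sqrt(1436522/5) = sqrt(7182610)/5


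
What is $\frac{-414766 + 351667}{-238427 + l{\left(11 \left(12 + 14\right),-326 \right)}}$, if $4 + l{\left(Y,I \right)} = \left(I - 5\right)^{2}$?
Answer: $\frac{63099}{128870} \approx 0.48963$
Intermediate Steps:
$l{\left(Y,I \right)} = -4 + \left(-5 + I\right)^{2}$ ($l{\left(Y,I \right)} = -4 + \left(I - 5\right)^{2} = -4 + \left(-5 + I\right)^{2}$)
$\frac{-414766 + 351667}{-238427 + l{\left(11 \left(12 + 14\right),-326 \right)}} = \frac{-414766 + 351667}{-238427 - \left(4 - \left(-5 - 326\right)^{2}\right)} = - \frac{63099}{-238427 - \left(4 - \left(-331\right)^{2}\right)} = - \frac{63099}{-238427 + \left(-4 + 109561\right)} = - \frac{63099}{-238427 + 109557} = - \frac{63099}{-128870} = \left(-63099\right) \left(- \frac{1}{128870}\right) = \frac{63099}{128870}$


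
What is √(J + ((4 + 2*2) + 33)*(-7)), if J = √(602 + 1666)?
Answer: √(-287 + 18*√7) ≈ 15.472*I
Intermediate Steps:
J = 18*√7 (J = √2268 = 18*√7 ≈ 47.624)
√(J + ((4 + 2*2) + 33)*(-7)) = √(18*√7 + ((4 + 2*2) + 33)*(-7)) = √(18*√7 + ((4 + 4) + 33)*(-7)) = √(18*√7 + (8 + 33)*(-7)) = √(18*√7 + 41*(-7)) = √(18*√7 - 287) = √(-287 + 18*√7)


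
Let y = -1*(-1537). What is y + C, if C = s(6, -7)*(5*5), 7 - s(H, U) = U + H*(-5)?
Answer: 2637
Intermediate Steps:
s(H, U) = 7 - U + 5*H (s(H, U) = 7 - (U + H*(-5)) = 7 - (U - 5*H) = 7 + (-U + 5*H) = 7 - U + 5*H)
y = 1537
C = 1100 (C = (7 - 1*(-7) + 5*6)*(5*5) = (7 + 7 + 30)*25 = 44*25 = 1100)
y + C = 1537 + 1100 = 2637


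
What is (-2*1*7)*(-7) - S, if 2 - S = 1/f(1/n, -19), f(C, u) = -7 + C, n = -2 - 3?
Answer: 3451/36 ≈ 95.861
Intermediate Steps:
n = -5
S = 77/36 (S = 2 - 1/(-7 + 1/(-5)) = 2 - 1/(-7 - 1/5) = 2 - 1/(-36/5) = 2 - 1*(-5/36) = 2 + 5/36 = 77/36 ≈ 2.1389)
(-2*1*7)*(-7) - S = (-2*1*7)*(-7) - 1*77/36 = -2*7*(-7) - 77/36 = -14*(-7) - 77/36 = 98 - 77/36 = 3451/36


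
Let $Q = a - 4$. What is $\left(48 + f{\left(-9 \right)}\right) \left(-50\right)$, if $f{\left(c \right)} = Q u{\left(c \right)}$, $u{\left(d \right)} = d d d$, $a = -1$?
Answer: $-184650$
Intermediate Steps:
$u{\left(d \right)} = d^{3}$ ($u{\left(d \right)} = d^{2} d = d^{3}$)
$Q = -5$ ($Q = -1 - 4 = -5$)
$f{\left(c \right)} = - 5 c^{3}$
$\left(48 + f{\left(-9 \right)}\right) \left(-50\right) = \left(48 - 5 \left(-9\right)^{3}\right) \left(-50\right) = \left(48 - -3645\right) \left(-50\right) = \left(48 + 3645\right) \left(-50\right) = 3693 \left(-50\right) = -184650$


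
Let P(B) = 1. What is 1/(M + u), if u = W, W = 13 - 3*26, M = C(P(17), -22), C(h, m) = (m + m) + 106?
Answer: -⅓ ≈ -0.33333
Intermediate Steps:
C(h, m) = 106 + 2*m (C(h, m) = 2*m + 106 = 106 + 2*m)
M = 62 (M = 106 + 2*(-22) = 106 - 44 = 62)
W = -65 (W = 13 - 78 = -65)
u = -65
1/(M + u) = 1/(62 - 65) = 1/(-3) = -⅓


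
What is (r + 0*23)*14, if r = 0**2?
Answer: 0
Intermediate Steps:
r = 0
(r + 0*23)*14 = (0 + 0*23)*14 = (0 + 0)*14 = 0*14 = 0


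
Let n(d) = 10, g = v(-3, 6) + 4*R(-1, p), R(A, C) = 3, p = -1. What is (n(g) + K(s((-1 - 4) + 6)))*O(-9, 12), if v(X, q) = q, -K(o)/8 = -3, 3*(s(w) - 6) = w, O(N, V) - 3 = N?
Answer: -204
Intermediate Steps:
O(N, V) = 3 + N
s(w) = 6 + w/3
K(o) = 24 (K(o) = -8*(-3) = 24)
g = 18 (g = 6 + 4*3 = 6 + 12 = 18)
(n(g) + K(s((-1 - 4) + 6)))*O(-9, 12) = (10 + 24)*(3 - 9) = 34*(-6) = -204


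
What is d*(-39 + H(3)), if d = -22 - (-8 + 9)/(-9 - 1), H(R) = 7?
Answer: 3504/5 ≈ 700.80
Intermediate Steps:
d = -219/10 (d = -22 - 1/(-10) = -22 - (-1)/10 = -22 - 1*(-⅒) = -22 + ⅒ = -219/10 ≈ -21.900)
d*(-39 + H(3)) = -219*(-39 + 7)/10 = -219/10*(-32) = 3504/5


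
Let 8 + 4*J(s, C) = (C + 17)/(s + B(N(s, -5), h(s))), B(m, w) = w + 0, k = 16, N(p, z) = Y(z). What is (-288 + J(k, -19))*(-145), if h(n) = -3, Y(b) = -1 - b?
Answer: 1093445/26 ≈ 42056.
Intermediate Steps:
N(p, z) = -1 - z
B(m, w) = w
J(s, C) = -2 + (17 + C)/(4*(-3 + s)) (J(s, C) = -2 + ((C + 17)/(s - 3))/4 = -2 + ((17 + C)/(-3 + s))/4 = -2 + (17 + C)/(4*(-3 + s)))
(-288 + J(k, -19))*(-145) = (-288 + (41 - 19 - 8*16)/(4*(-3 + 16)))*(-145) = (-288 + (¼)*(41 - 19 - 128)/13)*(-145) = (-288 + (¼)*(1/13)*(-106))*(-145) = (-288 - 53/26)*(-145) = -7541/26*(-145) = 1093445/26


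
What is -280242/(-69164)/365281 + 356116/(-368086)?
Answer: -2249229138744233/2324858330072306 ≈ -0.96747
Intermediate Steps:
-280242/(-69164)/365281 + 356116/(-368086) = -280242*(-1/69164)*(1/365281) + 356116*(-1/368086) = (140121/34582)*(1/365281) - 178058/184043 = 140121/12632147542 - 178058/184043 = -2249229138744233/2324858330072306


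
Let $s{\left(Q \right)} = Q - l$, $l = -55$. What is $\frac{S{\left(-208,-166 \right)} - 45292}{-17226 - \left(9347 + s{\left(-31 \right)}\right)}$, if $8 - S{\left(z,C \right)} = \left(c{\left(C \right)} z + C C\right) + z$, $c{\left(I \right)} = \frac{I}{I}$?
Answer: $\frac{72424}{26597} \approx 2.723$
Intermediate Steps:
$c{\left(I \right)} = 1$
$s{\left(Q \right)} = 55 + Q$ ($s{\left(Q \right)} = Q - -55 = Q + 55 = 55 + Q$)
$S{\left(z,C \right)} = 8 - C^{2} - 2 z$ ($S{\left(z,C \right)} = 8 - \left(\left(1 z + C C\right) + z\right) = 8 - \left(\left(z + C^{2}\right) + z\right) = 8 - \left(C^{2} + 2 z\right) = 8 - C^{2} - 2 z$)
$\frac{S{\left(-208,-166 \right)} - 45292}{-17226 - \left(9347 + s{\left(-31 \right)}\right)} = \frac{\left(8 - \left(-166\right)^{2} - -416\right) - 45292}{-17226 - 9371} = \frac{\left(8 - 27556 + 416\right) - 45292}{-17226 - 9371} = \frac{-27132 - 45292}{-17226 - 9371} = - \frac{72424}{-26597} = \left(-72424\right) \left(- \frac{1}{26597}\right) = \frac{72424}{26597}$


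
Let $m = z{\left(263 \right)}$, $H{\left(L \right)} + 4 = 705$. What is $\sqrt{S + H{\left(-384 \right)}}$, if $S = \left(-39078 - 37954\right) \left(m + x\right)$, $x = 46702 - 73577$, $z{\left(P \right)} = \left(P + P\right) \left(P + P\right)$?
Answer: $i \sqrt{19242669931} \approx 1.3872 \cdot 10^{5} i$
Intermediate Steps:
$z{\left(P \right)} = 4 P^{2}$ ($z{\left(P \right)} = 2 P 2 P = 4 P^{2}$)
$x = -26875$
$H{\left(L \right)} = 701$ ($H{\left(L \right)} = -4 + 705 = 701$)
$m = 276676$ ($m = 4 \cdot 263^{2} = 4 \cdot 69169 = 276676$)
$S = -19242670632$ ($S = \left(-39078 - 37954\right) \left(276676 - 26875\right) = \left(-77032\right) 249801 = -19242670632$)
$\sqrt{S + H{\left(-384 \right)}} = \sqrt{-19242670632 + 701} = \sqrt{-19242669931} = i \sqrt{19242669931}$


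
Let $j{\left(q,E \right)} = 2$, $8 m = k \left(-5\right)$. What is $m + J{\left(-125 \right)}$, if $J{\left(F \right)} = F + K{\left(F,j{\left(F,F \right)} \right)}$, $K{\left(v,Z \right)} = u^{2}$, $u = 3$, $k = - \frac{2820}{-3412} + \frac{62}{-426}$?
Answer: $- \frac{84613001}{726756} \approx -116.43$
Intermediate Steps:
$k = \frac{123722}{181689}$ ($k = \left(-2820\right) \left(- \frac{1}{3412}\right) + 62 \left(- \frac{1}{426}\right) = \frac{705}{853} - \frac{31}{213} = \frac{123722}{181689} \approx 0.68095$)
$m = - \frac{309305}{726756}$ ($m = \frac{\frac{123722}{181689} \left(-5\right)}{8} = \frac{1}{8} \left(- \frac{618610}{181689}\right) = - \frac{309305}{726756} \approx -0.4256$)
$K{\left(v,Z \right)} = 9$ ($K{\left(v,Z \right)} = 3^{2} = 9$)
$J{\left(F \right)} = 9 + F$ ($J{\left(F \right)} = F + 9 = 9 + F$)
$m + J{\left(-125 \right)} = - \frac{309305}{726756} + \left(9 - 125\right) = - \frac{309305}{726756} - 116 = - \frac{84613001}{726756}$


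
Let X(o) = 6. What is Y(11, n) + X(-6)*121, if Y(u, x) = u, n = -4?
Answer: 737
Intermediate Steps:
Y(11, n) + X(-6)*121 = 11 + 6*121 = 11 + 726 = 737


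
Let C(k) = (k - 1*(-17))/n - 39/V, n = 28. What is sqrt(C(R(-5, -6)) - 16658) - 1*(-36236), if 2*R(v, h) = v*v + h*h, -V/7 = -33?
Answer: 36236 + 3*I*sqrt(175566622)/308 ≈ 36236.0 + 129.06*I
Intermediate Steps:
V = 231 (V = -7*(-33) = 231)
R(v, h) = h**2/2 + v**2/2 (R(v, h) = (v*v + h*h)/2 = (v**2 + h**2)/2 = (h**2 + v**2)/2 = h**2/2 + v**2/2)
C(k) = 135/308 + k/28 (C(k) = (k - 1*(-17))/28 - 39/231 = (k + 17)*(1/28) - 39*1/231 = (17 + k)*(1/28) - 13/77 = (17/28 + k/28) - 13/77 = 135/308 + k/28)
sqrt(C(R(-5, -6)) - 16658) - 1*(-36236) = sqrt((135/308 + ((1/2)*(-6)**2 + (1/2)*(-5)**2)/28) - 16658) - 1*(-36236) = sqrt((135/308 + ((1/2)*36 + (1/2)*25)/28) - 16658) + 36236 = sqrt((135/308 + (18 + 25/2)/28) - 16658) + 36236 = sqrt((135/308 + (1/28)*(61/2)) - 16658) + 36236 = sqrt((135/308 + 61/56) - 16658) + 36236 = sqrt(941/616 - 16658) + 36236 = sqrt(-10260387/616) + 36236 = 3*I*sqrt(175566622)/308 + 36236 = 36236 + 3*I*sqrt(175566622)/308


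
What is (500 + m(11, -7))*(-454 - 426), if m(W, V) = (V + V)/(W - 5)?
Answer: -1313840/3 ≈ -4.3795e+5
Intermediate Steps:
m(W, V) = 2*V/(-5 + W) (m(W, V) = (2*V)/(-5 + W) = 2*V/(-5 + W))
(500 + m(11, -7))*(-454 - 426) = (500 + 2*(-7)/(-5 + 11))*(-454 - 426) = (500 + 2*(-7)/6)*(-880) = (500 + 2*(-7)*(⅙))*(-880) = (500 - 7/3)*(-880) = (1493/3)*(-880) = -1313840/3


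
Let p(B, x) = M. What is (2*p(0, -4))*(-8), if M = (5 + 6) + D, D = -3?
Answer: -128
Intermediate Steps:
M = 8 (M = (5 + 6) - 3 = 11 - 3 = 8)
p(B, x) = 8
(2*p(0, -4))*(-8) = (2*8)*(-8) = 16*(-8) = -128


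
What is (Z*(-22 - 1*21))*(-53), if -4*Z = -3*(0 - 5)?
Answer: -34185/4 ≈ -8546.3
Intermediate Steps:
Z = -15/4 (Z = -(-3)*(0 - 5)/4 = -(-3)*(-5)/4 = -1/4*15 = -15/4 ≈ -3.7500)
(Z*(-22 - 1*21))*(-53) = -15*(-22 - 1*21)/4*(-53) = -15*(-22 - 21)/4*(-53) = -15/4*(-43)*(-53) = (645/4)*(-53) = -34185/4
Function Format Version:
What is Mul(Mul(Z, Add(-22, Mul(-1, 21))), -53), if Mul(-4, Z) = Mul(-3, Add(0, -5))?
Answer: Rational(-34185, 4) ≈ -8546.3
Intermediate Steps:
Z = Rational(-15, 4) (Z = Mul(Rational(-1, 4), Mul(-3, Add(0, -5))) = Mul(Rational(-1, 4), Mul(-3, -5)) = Mul(Rational(-1, 4), 15) = Rational(-15, 4) ≈ -3.7500)
Mul(Mul(Z, Add(-22, Mul(-1, 21))), -53) = Mul(Mul(Rational(-15, 4), Add(-22, Mul(-1, 21))), -53) = Mul(Mul(Rational(-15, 4), Add(-22, -21)), -53) = Mul(Mul(Rational(-15, 4), -43), -53) = Mul(Rational(645, 4), -53) = Rational(-34185, 4)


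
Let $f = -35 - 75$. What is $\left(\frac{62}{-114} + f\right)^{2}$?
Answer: $\frac{39702601}{3249} \approx 12220.0$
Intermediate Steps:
$f = -110$ ($f = -35 - 75 = -110$)
$\left(\frac{62}{-114} + f\right)^{2} = \left(\frac{62}{-114} - 110\right)^{2} = \left(62 \left(- \frac{1}{114}\right) - 110\right)^{2} = \left(- \frac{31}{57} - 110\right)^{2} = \left(- \frac{6301}{57}\right)^{2} = \frac{39702601}{3249}$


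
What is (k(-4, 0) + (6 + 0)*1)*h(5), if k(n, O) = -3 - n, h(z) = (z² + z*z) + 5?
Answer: 385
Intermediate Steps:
h(z) = 5 + 2*z² (h(z) = (z² + z²) + 5 = 2*z² + 5 = 5 + 2*z²)
(k(-4, 0) + (6 + 0)*1)*h(5) = ((-3 - 1*(-4)) + (6 + 0)*1)*(5 + 2*5²) = ((-3 + 4) + 6*1)*(5 + 2*25) = (1 + 6)*(5 + 50) = 7*55 = 385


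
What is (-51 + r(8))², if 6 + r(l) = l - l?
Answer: 3249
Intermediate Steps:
r(l) = -6 (r(l) = -6 + (l - l) = -6 + 0 = -6)
(-51 + r(8))² = (-51 - 6)² = (-57)² = 3249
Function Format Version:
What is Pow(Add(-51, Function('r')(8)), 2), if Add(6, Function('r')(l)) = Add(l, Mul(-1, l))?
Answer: 3249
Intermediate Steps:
Function('r')(l) = -6 (Function('r')(l) = Add(-6, Add(l, Mul(-1, l))) = Add(-6, 0) = -6)
Pow(Add(-51, Function('r')(8)), 2) = Pow(Add(-51, -6), 2) = Pow(-57, 2) = 3249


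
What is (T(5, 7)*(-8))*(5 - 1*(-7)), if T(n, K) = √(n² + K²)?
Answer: -96*√74 ≈ -825.82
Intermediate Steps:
T(n, K) = √(K² + n²)
(T(5, 7)*(-8))*(5 - 1*(-7)) = (√(7² + 5²)*(-8))*(5 - 1*(-7)) = (√(49 + 25)*(-8))*(5 + 7) = (√74*(-8))*12 = -8*√74*12 = -96*√74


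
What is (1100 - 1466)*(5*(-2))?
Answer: 3660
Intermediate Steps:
(1100 - 1466)*(5*(-2)) = -366*(-10) = 3660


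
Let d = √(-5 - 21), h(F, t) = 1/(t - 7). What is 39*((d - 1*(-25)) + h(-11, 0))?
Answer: 6786/7 + 39*I*√26 ≈ 969.43 + 198.86*I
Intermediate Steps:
h(F, t) = 1/(-7 + t)
d = I*√26 (d = √(-26) = I*√26 ≈ 5.099*I)
39*((d - 1*(-25)) + h(-11, 0)) = 39*((I*√26 - 1*(-25)) + 1/(-7 + 0)) = 39*((I*√26 + 25) + 1/(-7)) = 39*((25 + I*√26) - ⅐) = 39*(174/7 + I*√26) = 6786/7 + 39*I*√26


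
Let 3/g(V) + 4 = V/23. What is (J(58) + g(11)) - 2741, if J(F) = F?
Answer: -72464/27 ≈ -2683.9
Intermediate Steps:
g(V) = 3/(-4 + V/23)
(J(58) + g(11)) - 2741 = (58 + 69/(-92 + 11)) - 2741 = (58 + 69/(-81)) - 2741 = (58 + 69*(-1/81)) - 2741 = (58 - 23/27) - 2741 = 1543/27 - 2741 = -72464/27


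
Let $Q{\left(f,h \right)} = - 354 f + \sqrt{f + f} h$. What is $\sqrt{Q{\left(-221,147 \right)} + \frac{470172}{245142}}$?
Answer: $\frac{\sqrt{130598783559300 + 245386284003 i \sqrt{442}}}{40857} \approx 279.76 + 5.5235 i$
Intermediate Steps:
$Q{\left(f,h \right)} = - 354 f + h \sqrt{2} \sqrt{f}$ ($Q{\left(f,h \right)} = - 354 f + \sqrt{2 f} h = - 354 f + \sqrt{2} \sqrt{f} h = - 354 f + h \sqrt{2} \sqrt{f}$)
$\sqrt{Q{\left(-221,147 \right)} + \frac{470172}{245142}} = \sqrt{\left(\left(-354\right) \left(-221\right) + 147 \sqrt{2} \sqrt{-221}\right) + \frac{470172}{245142}} = \sqrt{\left(78234 + 147 \sqrt{2} i \sqrt{221}\right) + 470172 \cdot \frac{1}{245142}} = \sqrt{\left(78234 + 147 i \sqrt{442}\right) + \frac{78362}{40857}} = \sqrt{\frac{3196484900}{40857} + 147 i \sqrt{442}}$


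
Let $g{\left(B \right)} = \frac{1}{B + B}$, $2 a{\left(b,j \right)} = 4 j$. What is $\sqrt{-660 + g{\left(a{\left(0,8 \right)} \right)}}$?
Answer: $\frac{7 i \sqrt{862}}{8} \approx 25.69 i$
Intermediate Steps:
$a{\left(b,j \right)} = 2 j$ ($a{\left(b,j \right)} = \frac{4 j}{2} = 2 j$)
$g{\left(B \right)} = \frac{1}{2 B}$
$\sqrt{-660 + g{\left(a{\left(0,8 \right)} \right)}} = \sqrt{-660 + \frac{1}{2 \cdot 2 \cdot 8}} = \sqrt{-660 + \frac{1}{2 \cdot 16}} = \sqrt{-660 + \frac{1}{2} \cdot \frac{1}{16}} = \sqrt{-660 + \frac{1}{32}} = \sqrt{- \frac{21119}{32}} = \frac{7 i \sqrt{862}}{8}$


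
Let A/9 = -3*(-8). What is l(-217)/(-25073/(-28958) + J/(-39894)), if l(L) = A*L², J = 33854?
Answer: 5875155561696624/9959065 ≈ 5.8993e+8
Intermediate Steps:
A = 216 (A = 9*(-3*(-8)) = 9*24 = 216)
l(L) = 216*L²
l(-217)/(-25073/(-28958) + J/(-39894)) = (216*(-217)²)/(-25073/(-28958) + 33854/(-39894)) = (216*47089)/(-25073*(-1/28958) + 33854*(-1/39894)) = 10171224/(25073/28958 - 16927/19947) = 10171224/(9959065/577625226) = 10171224*(577625226/9959065) = 5875155561696624/9959065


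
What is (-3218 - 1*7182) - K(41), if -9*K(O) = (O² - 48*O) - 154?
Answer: -10449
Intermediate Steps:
K(O) = 154/9 - O²/9 + 16*O/3 (K(O) = -((O² - 48*O) - 154)/9 = -(-154 + O² - 48*O)/9 = 154/9 - O²/9 + 16*O/3)
(-3218 - 1*7182) - K(41) = (-3218 - 1*7182) - (154/9 - ⅑*41² + (16/3)*41) = (-3218 - 7182) - (154/9 - ⅑*1681 + 656/3) = -10400 - (154/9 - 1681/9 + 656/3) = -10400 - 1*49 = -10400 - 49 = -10449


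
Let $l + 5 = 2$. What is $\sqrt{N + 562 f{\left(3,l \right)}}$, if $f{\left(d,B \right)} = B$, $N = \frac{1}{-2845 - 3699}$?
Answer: $\frac{i \sqrt{4512572665}}{1636} \approx 41.061 i$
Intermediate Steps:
$N = - \frac{1}{6544}$ ($N = \frac{1}{-6544} = - \frac{1}{6544} \approx -0.00015281$)
$l = -3$ ($l = -5 + 2 = -3$)
$\sqrt{N + 562 f{\left(3,l \right)}} = \sqrt{- \frac{1}{6544} + 562 \left(-3\right)} = \sqrt{- \frac{1}{6544} - 1686} = \sqrt{- \frac{11033185}{6544}} = \frac{i \sqrt{4512572665}}{1636}$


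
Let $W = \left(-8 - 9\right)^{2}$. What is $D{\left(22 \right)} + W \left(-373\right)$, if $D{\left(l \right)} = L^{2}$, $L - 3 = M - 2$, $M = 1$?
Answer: $-107793$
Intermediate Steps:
$L = 2$ ($L = 3 + \left(1 - 2\right) = 3 - 1 = 2$)
$W = 289$ ($W = \left(-17\right)^{2} = 289$)
$D{\left(l \right)} = 4$ ($D{\left(l \right)} = 2^{2} = 4$)
$D{\left(22 \right)} + W \left(-373\right) = 4 + 289 \left(-373\right) = 4 - 107797 = -107793$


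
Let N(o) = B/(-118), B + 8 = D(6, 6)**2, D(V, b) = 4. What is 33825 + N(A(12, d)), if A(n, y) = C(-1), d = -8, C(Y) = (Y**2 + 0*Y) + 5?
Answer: 1995671/59 ≈ 33825.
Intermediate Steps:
C(Y) = 5 + Y**2 (C(Y) = (Y**2 + 0) + 5 = Y**2 + 5 = 5 + Y**2)
B = 8 (B = -8 + 4**2 = -8 + 16 = 8)
A(n, y) = 6 (A(n, y) = 5 + (-1)**2 = 5 + 1 = 6)
N(o) = -4/59 (N(o) = 8/(-118) = 8*(-1/118) = -4/59)
33825 + N(A(12, d)) = 33825 - 4/59 = 1995671/59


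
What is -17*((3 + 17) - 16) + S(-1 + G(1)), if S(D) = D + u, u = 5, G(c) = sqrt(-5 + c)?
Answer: -64 + 2*I ≈ -64.0 + 2.0*I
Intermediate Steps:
S(D) = 5 + D (S(D) = D + 5 = 5 + D)
-17*((3 + 17) - 16) + S(-1 + G(1)) = -17*((3 + 17) - 16) + (5 + (-1 + sqrt(-5 + 1))) = -17*(20 - 16) + (5 + (-1 + sqrt(-4))) = -17*4 + (5 + (-1 + 2*I)) = -68 + (4 + 2*I) = -64 + 2*I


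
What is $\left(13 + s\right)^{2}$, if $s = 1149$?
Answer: $1350244$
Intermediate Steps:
$\left(13 + s\right)^{2} = \left(13 + 1149\right)^{2} = 1162^{2} = 1350244$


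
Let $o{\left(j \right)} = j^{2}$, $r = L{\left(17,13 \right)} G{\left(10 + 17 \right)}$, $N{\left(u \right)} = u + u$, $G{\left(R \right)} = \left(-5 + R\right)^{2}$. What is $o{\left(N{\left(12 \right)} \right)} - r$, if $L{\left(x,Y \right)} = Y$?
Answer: $-5716$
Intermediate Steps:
$N{\left(u \right)} = 2 u$
$r = 6292$ ($r = 13 \left(-5 + \left(10 + 17\right)\right)^{2} = 13 \left(-5 + 27\right)^{2} = 13 \cdot 22^{2} = 13 \cdot 484 = 6292$)
$o{\left(N{\left(12 \right)} \right)} - r = \left(2 \cdot 12\right)^{2} - 6292 = 24^{2} - 6292 = 576 - 6292 = -5716$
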